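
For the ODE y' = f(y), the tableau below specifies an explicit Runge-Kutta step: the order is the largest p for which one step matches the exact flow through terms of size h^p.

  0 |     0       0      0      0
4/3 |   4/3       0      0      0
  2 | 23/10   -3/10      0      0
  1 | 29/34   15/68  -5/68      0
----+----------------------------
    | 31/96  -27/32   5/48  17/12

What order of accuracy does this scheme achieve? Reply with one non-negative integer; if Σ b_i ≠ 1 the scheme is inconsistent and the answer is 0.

b = (31/96, -27/32, 5/48, 17/12)
c = (0, 4/3, 2, 1)
Ac = (0, 0, -2/5, 5/34)
Σ b_i: 31/96·1 + (-27/32)·1 + 5/48·1 + 17/12·1 = 1 ✓
b·c: (-27/32)·4/3 + 5/48·2 + 17/12·1 = 1/2 ✓
b·c²: (-27/32)·16/9 + 5/48·4 + 17/12·1 = 1/3 ✓
b·Ac: 5/48·(-2/5) + 17/12·5/34 = 1/6 ✓
b·c³: (-27/32)·64/27 + 5/48·8 + 17/12·1 = 1/4 ✓
b·(c∘Ac): 5/48·(-4/5) + 17/12·5/34 = 1/8 ✓
b·Ac²: 5/48·(-8/15) + 17/12·5/51 = 1/12 ✓
b·A²c: 17/12·1/34 = 1/24 ✓; 4 stages ⇒ order 4.

4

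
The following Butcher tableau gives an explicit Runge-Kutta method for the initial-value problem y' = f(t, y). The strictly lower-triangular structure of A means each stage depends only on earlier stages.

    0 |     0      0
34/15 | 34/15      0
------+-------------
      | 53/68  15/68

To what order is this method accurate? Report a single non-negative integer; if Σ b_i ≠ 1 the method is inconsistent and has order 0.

b = (53/68, 15/68)
c = (0, 34/15)
Σ b_i: 53/68·1 + 15/68·1 = 1 ✓
b·c: 15/68·34/15 = 1/2 ✓; 2 stages ⇒ order 2.

2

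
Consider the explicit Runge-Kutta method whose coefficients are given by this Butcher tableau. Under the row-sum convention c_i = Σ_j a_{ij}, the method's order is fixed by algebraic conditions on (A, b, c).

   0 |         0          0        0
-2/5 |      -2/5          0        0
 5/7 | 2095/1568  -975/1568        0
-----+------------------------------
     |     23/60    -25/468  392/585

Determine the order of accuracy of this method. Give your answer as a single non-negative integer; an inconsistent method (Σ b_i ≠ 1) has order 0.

b = (23/60, -25/468, 392/585)
c = (0, -2/5, 5/7)
Ac = (0, 0, 195/784)
Σ b_i: 23/60·1 + (-25/468)·1 + 392/585·1 = 1 ✓
b·c: (-25/468)·(-2/5) + 392/585·5/7 = 1/2 ✓
b·c²: (-25/468)·4/25 + 392/585·25/49 = 1/3 ✓
b·Ac: 392/585·195/784 = 1/6 ✓; 3 stages ⇒ order 3.

3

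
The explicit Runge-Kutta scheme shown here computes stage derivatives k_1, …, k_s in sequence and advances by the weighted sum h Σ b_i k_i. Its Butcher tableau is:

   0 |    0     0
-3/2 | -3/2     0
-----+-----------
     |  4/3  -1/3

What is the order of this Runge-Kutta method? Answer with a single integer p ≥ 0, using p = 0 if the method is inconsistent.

b = (4/3, -1/3)
c = (0, -3/2)
Σ b_i: 4/3·1 + (-1/3)·1 = 1 ✓
b·c: (-1/3)·(-3/2) = 1/2 ✓; 2 stages ⇒ order 2.

2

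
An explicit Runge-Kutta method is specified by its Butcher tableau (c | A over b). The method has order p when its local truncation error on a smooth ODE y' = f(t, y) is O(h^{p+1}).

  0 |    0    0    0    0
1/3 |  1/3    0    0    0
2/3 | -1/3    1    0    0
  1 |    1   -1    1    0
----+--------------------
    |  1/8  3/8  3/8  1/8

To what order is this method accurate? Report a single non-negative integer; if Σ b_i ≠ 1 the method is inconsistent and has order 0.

4

b = (1/8, 3/8, 3/8, 1/8)
c = (0, 1/3, 2/3, 1)
Ac = (0, 0, 1/3, 1/3)
Σ b_i: 1/8·1 + 3/8·1 + 3/8·1 + 1/8·1 = 1 ✓
b·c: 3/8·1/3 + 3/8·2/3 + 1/8·1 = 1/2 ✓
b·c²: 3/8·1/9 + 3/8·4/9 + 1/8·1 = 1/3 ✓
b·Ac: 3/8·1/3 + 1/8·1/3 = 1/6 ✓
b·c³: 3/8·1/27 + 3/8·8/27 + 1/8·1 = 1/4 ✓
b·(c∘Ac): 3/8·2/9 + 1/8·1/3 = 1/8 ✓
b·Ac²: 3/8·1/9 + 1/8·1/3 = 1/12 ✓
b·A²c: 1/8·1/3 = 1/24 ✓; 4 stages ⇒ order 4.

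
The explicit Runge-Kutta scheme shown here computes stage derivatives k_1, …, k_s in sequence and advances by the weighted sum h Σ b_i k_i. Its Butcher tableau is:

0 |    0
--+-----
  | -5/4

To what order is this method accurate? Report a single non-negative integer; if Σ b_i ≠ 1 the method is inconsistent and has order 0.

0

b = (-5/4)
c = (0)
Σ b_i: (-5/4)·1 = -5/4 ≠ 1 ⇒ order 0.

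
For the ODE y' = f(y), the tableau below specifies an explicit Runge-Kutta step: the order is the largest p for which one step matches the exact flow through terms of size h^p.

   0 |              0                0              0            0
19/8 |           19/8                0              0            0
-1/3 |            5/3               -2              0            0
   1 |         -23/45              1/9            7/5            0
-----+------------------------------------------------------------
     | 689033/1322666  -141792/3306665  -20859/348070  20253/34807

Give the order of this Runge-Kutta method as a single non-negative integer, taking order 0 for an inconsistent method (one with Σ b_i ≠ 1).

3

b = (689033/1322666, -141792/3306665, -20859/348070, 20253/34807)
c = (0, 19/8, -1/3, 1)
Ac = (0, 0, -19/4, -73/360)
Σ b_i: 689033/1322666·1 + (-141792/3306665)·1 + (-20859/348070)·1 + 20253/34807·1 = 1 ✓
b·c: (-141792/3306665)·19/8 + (-20859/348070)·(-1/3) + 20253/34807·1 = 1/2 ✓
b·c²: (-141792/3306665)·361/64 + (-20859/348070)·1/9 + 20253/34807·1 = 1/3 ✓
b·Ac: (-20859/348070)·(-19/4) + 20253/34807·(-73/360) = 1/6 ✓
b·c³: (-141792/3306665)·6859/512 + (-20859/348070)·(-1/27) + 20253/34807·1 = 48293/5012208 ≠ 1/4 ⇒ order 3.
b·(c∘Ac): (-20859/348070)·19/12 + 20253/34807·(-73/360) = -111143/522105 ≠ 1/8
b·Ac²: (-20859/348070)·(-361/32) + 20253/34807·751/960 = 630005/556912 ≠ 1/12
b·A²c: 20253/34807·(-133/20) = -2693649/696140 ≠ 1/24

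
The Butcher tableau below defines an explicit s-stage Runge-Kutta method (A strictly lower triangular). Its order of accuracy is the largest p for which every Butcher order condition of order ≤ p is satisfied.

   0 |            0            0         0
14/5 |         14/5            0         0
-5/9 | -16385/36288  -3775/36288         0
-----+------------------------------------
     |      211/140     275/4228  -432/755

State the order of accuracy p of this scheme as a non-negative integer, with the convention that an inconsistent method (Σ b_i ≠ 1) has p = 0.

3

b = (211/140, 275/4228, -432/755)
c = (0, 14/5, -5/9)
Ac = (0, 0, -755/2592)
Σ b_i: 211/140·1 + 275/4228·1 + (-432/755)·1 = 1 ✓
b·c: 275/4228·14/5 + (-432/755)·(-5/9) = 1/2 ✓
b·c²: 275/4228·196/25 + (-432/755)·25/81 = 1/3 ✓
b·Ac: (-432/755)·(-755/2592) = 1/6 ✓; 3 stages ⇒ order 3.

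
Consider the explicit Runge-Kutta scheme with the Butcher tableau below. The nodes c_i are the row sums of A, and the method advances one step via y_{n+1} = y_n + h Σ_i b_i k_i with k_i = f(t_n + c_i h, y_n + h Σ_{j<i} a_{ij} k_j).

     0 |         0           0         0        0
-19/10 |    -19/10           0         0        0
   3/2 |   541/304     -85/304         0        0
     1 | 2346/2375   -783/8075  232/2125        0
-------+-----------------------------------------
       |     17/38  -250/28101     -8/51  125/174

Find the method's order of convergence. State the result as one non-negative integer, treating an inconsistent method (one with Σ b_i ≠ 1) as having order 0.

4

b = (17/38, -250/28101, -8/51, 125/174)
c = (0, -19/10, 3/2, 1)
Ac = (0, 0, 17/32, 87/250)
Σ b_i: 17/38·1 + (-250/28101)·1 + (-8/51)·1 + 125/174·1 = 1 ✓
b·c: (-250/28101)·(-19/10) + (-8/51)·3/2 + 125/174·1 = 1/2 ✓
b·c²: (-250/28101)·361/100 + (-8/51)·9/4 + 125/174·1 = 1/3 ✓
b·Ac: (-8/51)·17/32 + 125/174·87/250 = 1/6 ✓
b·c³: (-250/28101)·(-6859/1000) + (-8/51)·27/8 + 125/174·1 = 1/4 ✓
b·(c∘Ac): (-8/51)·51/64 + 125/174·87/250 = 1/8 ✓
b·Ac²: (-8/51)·(-323/320) + 125/174·(-261/2500) = 1/12 ✓
b·A²c: 125/174·29/500 = 1/24 ✓; 4 stages ⇒ order 4.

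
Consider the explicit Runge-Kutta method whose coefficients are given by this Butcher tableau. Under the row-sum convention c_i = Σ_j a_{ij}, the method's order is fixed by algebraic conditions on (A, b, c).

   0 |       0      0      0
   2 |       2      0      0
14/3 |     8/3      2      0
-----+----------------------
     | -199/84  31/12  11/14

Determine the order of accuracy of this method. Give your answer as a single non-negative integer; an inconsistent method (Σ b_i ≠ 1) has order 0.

b = (-199/84, 31/12, 11/14)
c = (0, 2, 14/3)
Ac = (0, 0, 4)
Σ b_i: (-199/84)·1 + 31/12·1 + 11/14·1 = 1 ✓
b·c: 31/12·2 + 11/14·14/3 = 53/6 ≠ 1/2 ⇒ order 1.

1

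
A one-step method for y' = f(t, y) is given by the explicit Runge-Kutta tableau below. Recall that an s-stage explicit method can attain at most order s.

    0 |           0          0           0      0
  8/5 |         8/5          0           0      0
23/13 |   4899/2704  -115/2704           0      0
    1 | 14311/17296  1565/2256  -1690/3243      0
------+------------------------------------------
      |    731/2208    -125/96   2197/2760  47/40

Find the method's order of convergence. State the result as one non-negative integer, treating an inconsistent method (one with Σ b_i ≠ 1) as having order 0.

b = (731/2208, -125/96, 2197/2760, 47/40)
c = (0, 8/5, 23/13, 1)
Ac = (0, 0, -23/338, 53/282)
Σ b_i: 731/2208·1 + (-125/96)·1 + 2197/2760·1 + 47/40·1 = 1 ✓
b·c: (-125/96)·8/5 + 2197/2760·23/13 + 47/40·1 = 1/2 ✓
b·c²: (-125/96)·64/25 + 2197/2760·529/169 + 47/40·1 = 1/3 ✓
b·Ac: 2197/2760·(-23/338) + 47/40·53/282 = 1/6 ✓
b·c³: (-125/96)·512/125 + 2197/2760·12167/2197 + 47/40·1 = 1/4 ✓
b·(c∘Ac): 2197/2760·(-529/4394) + 47/40·53/282 = 1/8 ✓
b·Ac²: 2197/2760·(-92/845) + 47/40·34/235 = 1/12 ✓
b·A²c: 47/40·5/141 = 1/24 ✓; 4 stages ⇒ order 4.

4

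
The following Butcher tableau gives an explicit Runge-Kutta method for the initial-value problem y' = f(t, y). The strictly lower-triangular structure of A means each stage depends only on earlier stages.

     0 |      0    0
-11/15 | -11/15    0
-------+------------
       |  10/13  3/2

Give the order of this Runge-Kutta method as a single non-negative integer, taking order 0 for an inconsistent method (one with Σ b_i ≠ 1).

0

b = (10/13, 3/2)
c = (0, -11/15)
Σ b_i: 10/13·1 + 3/2·1 = 59/26 ≠ 1 ⇒ order 0.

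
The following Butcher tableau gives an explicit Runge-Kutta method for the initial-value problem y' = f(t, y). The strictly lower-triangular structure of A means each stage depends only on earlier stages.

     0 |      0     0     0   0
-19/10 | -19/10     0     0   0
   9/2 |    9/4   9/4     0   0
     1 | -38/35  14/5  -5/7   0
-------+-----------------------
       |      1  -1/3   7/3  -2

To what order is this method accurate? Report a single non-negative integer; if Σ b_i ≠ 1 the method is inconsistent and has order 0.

b = (1, -1/3, 7/3, -2)
c = (0, -19/10, 9/2, 1)
Ac = (0, 0, -171/40, -2987/350)
Σ b_i: 1·1 + (-1/3)·1 + 7/3·1 + (-2)·1 = 1 ✓
b·c: (-1/3)·(-19/10) + 7/3·9/2 + (-2)·1 = 137/15 ≠ 1/2 ⇒ order 1.

1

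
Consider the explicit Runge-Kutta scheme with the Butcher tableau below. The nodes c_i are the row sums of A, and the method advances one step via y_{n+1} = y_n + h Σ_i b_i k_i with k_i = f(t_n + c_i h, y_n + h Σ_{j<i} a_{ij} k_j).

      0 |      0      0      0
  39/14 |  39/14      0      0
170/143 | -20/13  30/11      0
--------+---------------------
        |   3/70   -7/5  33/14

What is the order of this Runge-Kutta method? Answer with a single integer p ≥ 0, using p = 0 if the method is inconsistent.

b = (3/70, -7/5, 33/14)
c = (0, 39/14, 170/143)
Ac = (0, 0, 585/77)
Σ b_i: 3/70·1 + (-7/5)·1 + 33/14·1 = 1 ✓
b·c: (-7/5)·39/14 + 33/14·170/143 = -999/910 ≠ 1/2 ⇒ order 1.

1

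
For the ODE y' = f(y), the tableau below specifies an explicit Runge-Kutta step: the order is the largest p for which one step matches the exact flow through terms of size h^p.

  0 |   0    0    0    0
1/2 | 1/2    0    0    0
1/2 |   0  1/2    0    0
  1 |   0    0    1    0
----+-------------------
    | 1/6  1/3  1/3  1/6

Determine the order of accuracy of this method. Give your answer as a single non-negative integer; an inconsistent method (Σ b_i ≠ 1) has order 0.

4

b = (1/6, 1/3, 1/3, 1/6)
c = (0, 1/2, 1/2, 1)
Ac = (0, 0, 1/4, 1/2)
Σ b_i: 1/6·1 + 1/3·1 + 1/3·1 + 1/6·1 = 1 ✓
b·c: 1/3·1/2 + 1/3·1/2 + 1/6·1 = 1/2 ✓
b·c²: 1/3·1/4 + 1/3·1/4 + 1/6·1 = 1/3 ✓
b·Ac: 1/3·1/4 + 1/6·1/2 = 1/6 ✓
b·c³: 1/3·1/8 + 1/3·1/8 + 1/6·1 = 1/4 ✓
b·(c∘Ac): 1/3·1/8 + 1/6·1/2 = 1/8 ✓
b·Ac²: 1/3·1/8 + 1/6·1/4 = 1/12 ✓
b·A²c: 1/6·1/4 = 1/24 ✓; 4 stages ⇒ order 4.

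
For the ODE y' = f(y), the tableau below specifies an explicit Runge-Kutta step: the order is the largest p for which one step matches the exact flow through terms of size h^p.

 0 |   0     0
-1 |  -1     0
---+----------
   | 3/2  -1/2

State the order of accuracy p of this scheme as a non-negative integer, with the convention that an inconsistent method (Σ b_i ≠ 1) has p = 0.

2

b = (3/2, -1/2)
c = (0, -1)
Σ b_i: 3/2·1 + (-1/2)·1 = 1 ✓
b·c: (-1/2)·(-1) = 1/2 ✓; 2 stages ⇒ order 2.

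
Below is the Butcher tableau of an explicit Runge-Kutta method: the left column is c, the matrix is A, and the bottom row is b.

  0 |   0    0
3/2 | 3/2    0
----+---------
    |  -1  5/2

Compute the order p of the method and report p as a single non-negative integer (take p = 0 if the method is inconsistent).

b = (-1, 5/2)
c = (0, 3/2)
Σ b_i: (-1)·1 + 5/2·1 = 3/2 ≠ 1 ⇒ order 0.

0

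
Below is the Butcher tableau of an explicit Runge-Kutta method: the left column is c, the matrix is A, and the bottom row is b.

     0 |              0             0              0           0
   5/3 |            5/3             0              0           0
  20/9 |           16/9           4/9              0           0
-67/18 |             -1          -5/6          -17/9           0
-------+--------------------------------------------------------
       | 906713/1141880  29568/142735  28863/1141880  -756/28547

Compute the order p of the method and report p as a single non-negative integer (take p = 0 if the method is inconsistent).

3

b = (906713/1141880, 29568/142735, 28863/1141880, -756/28547)
c = (0, 5/3, 20/9, -67/18)
Ac = (0, 0, 20/27, -905/162)
Σ b_i: 906713/1141880·1 + 29568/142735·1 + 28863/1141880·1 + (-756/28547)·1 = 1 ✓
b·c: 29568/142735·5/3 + 28863/1141880·20/9 + (-756/28547)·(-67/18) = 1/2 ✓
b·c²: 29568/142735·25/9 + 28863/1141880·400/81 + (-756/28547)·4489/324 = 1/3 ✓
b·Ac: 28863/1141880·20/27 + (-756/28547)·(-905/162) = 1/6 ✓
b·c³: 29568/142735·125/27 + 28863/1141880·8000/729 + (-756/28547)·(-300763/5832) = 4011341/1541538 ≠ 1/4 ⇒ order 3.
b·(c∘Ac): 28863/1141880·400/243 + (-756/28547)·60635/2916 = -392375/770769 ≠ 1/8
b·Ac²: 28863/1141880·100/81 + (-756/28547)·(-16975/1458) = 523405/1541538 ≠ 1/12
b·A²c: (-756/28547)·(-340/243) = 9520/256923 ≠ 1/24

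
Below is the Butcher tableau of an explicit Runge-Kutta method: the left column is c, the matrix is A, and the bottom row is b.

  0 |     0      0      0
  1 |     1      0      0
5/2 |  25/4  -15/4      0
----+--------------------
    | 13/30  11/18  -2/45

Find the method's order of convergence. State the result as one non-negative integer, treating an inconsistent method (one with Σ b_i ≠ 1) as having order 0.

3

b = (13/30, 11/18, -2/45)
c = (0, 1, 5/2)
Ac = (0, 0, -15/4)
Σ b_i: 13/30·1 + 11/18·1 + (-2/45)·1 = 1 ✓
b·c: 11/18·1 + (-2/45)·5/2 = 1/2 ✓
b·c²: 11/18·1 + (-2/45)·25/4 = 1/3 ✓
b·Ac: (-2/45)·(-15/4) = 1/6 ✓; 3 stages ⇒ order 3.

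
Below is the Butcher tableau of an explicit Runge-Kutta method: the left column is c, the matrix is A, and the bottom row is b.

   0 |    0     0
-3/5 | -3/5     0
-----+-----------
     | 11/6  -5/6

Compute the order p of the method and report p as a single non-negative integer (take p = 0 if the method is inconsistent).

2

b = (11/6, -5/6)
c = (0, -3/5)
Σ b_i: 11/6·1 + (-5/6)·1 = 1 ✓
b·c: (-5/6)·(-3/5) = 1/2 ✓; 2 stages ⇒ order 2.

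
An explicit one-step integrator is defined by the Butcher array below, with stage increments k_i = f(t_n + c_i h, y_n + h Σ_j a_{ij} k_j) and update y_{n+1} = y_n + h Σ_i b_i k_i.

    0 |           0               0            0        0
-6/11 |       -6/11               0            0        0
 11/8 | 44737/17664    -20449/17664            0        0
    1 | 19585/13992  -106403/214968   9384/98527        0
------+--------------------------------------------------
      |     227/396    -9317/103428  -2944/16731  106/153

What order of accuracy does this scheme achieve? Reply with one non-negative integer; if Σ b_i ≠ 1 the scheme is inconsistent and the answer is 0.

4

b = (227/396, -9317/103428, -2944/16731, 106/153)
c = (0, -6/11, 11/8, 1)
Ac = (0, 0, 1859/2944, 85/212)
Σ b_i: 227/396·1 + (-9317/103428)·1 + (-2944/16731)·1 + 106/153·1 = 1 ✓
b·c: (-9317/103428)·(-6/11) + (-2944/16731)·11/8 + 106/153·1 = 1/2 ✓
b·c²: (-9317/103428)·36/121 + (-2944/16731)·121/64 + 106/153·1 = 1/3 ✓
b·Ac: (-2944/16731)·1859/2944 + 106/153·85/212 = 1/6 ✓
b·c³: (-9317/103428)·(-216/1331) + (-2944/16731)·1331/512 + 106/153·1 = 1/4 ✓
b·(c∘Ac): (-2944/16731)·20449/23552 + 106/153·85/212 = 1/8 ✓
b·Ac²: (-2944/16731)·(-507/1472) + 106/153·153/4664 = 1/12 ✓
b·A²c: 106/153·51/848 = 1/24 ✓; 4 stages ⇒ order 4.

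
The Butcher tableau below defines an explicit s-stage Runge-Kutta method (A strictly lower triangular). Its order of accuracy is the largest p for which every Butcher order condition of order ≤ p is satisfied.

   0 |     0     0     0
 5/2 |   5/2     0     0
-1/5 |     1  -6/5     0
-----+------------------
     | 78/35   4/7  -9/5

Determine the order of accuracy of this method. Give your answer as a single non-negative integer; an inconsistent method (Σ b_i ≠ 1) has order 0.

b = (78/35, 4/7, -9/5)
c = (0, 5/2, -1/5)
Ac = (0, 0, -3)
Σ b_i: 78/35·1 + 4/7·1 + (-9/5)·1 = 1 ✓
b·c: 4/7·5/2 + (-9/5)·(-1/5) = 313/175 ≠ 1/2 ⇒ order 1.

1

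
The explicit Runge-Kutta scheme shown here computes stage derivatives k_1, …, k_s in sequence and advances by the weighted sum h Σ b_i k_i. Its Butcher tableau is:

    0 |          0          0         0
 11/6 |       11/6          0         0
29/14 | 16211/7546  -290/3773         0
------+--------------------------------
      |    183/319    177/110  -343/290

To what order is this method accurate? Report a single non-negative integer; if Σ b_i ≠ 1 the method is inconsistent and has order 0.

3

b = (183/319, 177/110, -343/290)
c = (0, 11/6, 29/14)
Ac = (0, 0, -145/1029)
Σ b_i: 183/319·1 + 177/110·1 + (-343/290)·1 = 1 ✓
b·c: 177/110·11/6 + (-343/290)·29/14 = 1/2 ✓
b·c²: 177/110·121/36 + (-343/290)·841/196 = 1/3 ✓
b·Ac: (-343/290)·(-145/1029) = 1/6 ✓; 3 stages ⇒ order 3.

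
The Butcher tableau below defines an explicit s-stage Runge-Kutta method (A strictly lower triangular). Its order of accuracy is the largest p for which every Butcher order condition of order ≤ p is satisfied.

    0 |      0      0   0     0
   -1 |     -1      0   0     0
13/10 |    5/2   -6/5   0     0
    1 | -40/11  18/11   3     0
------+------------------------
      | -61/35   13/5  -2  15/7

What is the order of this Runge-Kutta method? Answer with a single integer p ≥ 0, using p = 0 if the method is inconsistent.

b = (-61/35, 13/5, -2, 15/7)
c = (0, -1, 13/10, 1)
Ac = (0, 0, 6/5, 249/110)
Σ b_i: (-61/35)·1 + 13/5·1 + (-2)·1 + 15/7·1 = 1 ✓
b·c: 13/5·(-1) + (-2)·13/10 + 15/7·1 = -107/35 ≠ 1/2 ⇒ order 1.

1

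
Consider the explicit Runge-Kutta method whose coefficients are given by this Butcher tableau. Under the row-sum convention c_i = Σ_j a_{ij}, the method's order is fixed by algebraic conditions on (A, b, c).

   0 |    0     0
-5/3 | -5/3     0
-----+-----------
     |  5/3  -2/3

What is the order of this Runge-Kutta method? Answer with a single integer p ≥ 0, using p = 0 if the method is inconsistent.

b = (5/3, -2/3)
c = (0, -5/3)
Σ b_i: 5/3·1 + (-2/3)·1 = 1 ✓
b·c: (-2/3)·(-5/3) = 10/9 ≠ 1/2 ⇒ order 1.

1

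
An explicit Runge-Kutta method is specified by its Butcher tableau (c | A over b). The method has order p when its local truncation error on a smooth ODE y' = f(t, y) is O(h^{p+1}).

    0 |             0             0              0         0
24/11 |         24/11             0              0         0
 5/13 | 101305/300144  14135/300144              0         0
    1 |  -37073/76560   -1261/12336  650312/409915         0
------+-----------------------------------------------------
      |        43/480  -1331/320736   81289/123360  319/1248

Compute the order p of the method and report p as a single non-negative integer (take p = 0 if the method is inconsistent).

b = (43/480, -1331/320736, 81289/123360, 319/1248)
c = (0, 24/11, 5/13, 1)
Ac = (0, 0, 1285/12506, 247/638)
Σ b_i: 43/480·1 + (-1331/320736)·1 + 81289/123360·1 + 319/1248·1 = 1 ✓
b·c: (-1331/320736)·24/11 + 81289/123360·5/13 + 319/1248·1 = 1/2 ✓
b·c²: (-1331/320736)·576/121 + 81289/123360·25/169 + 319/1248·1 = 1/3 ✓
b·Ac: 81289/123360·1285/12506 + 319/1248·247/638 = 1/6 ✓
b·c³: (-1331/320736)·13824/1331 + 81289/123360·125/2197 + 319/1248·1 = 1/4 ✓
b·(c∘Ac): 81289/123360·6425/162578 + 319/1248·247/638 = 1/8 ✓
b·Ac²: 81289/123360·15420/68783 + 319/1248·(-884/3509) = 1/12 ✓
b·A²c: 319/1248·52/319 = 1/24 ✓; 4 stages ⇒ order 4.

4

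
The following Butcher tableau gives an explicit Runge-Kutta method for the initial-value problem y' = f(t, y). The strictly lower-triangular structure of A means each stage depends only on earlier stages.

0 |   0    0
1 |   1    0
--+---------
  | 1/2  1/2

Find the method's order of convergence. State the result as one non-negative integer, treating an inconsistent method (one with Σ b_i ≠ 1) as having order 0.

2

b = (1/2, 1/2)
c = (0, 1)
Σ b_i: 1/2·1 + 1/2·1 = 1 ✓
b·c: 1/2·1 = 1/2 ✓; 2 stages ⇒ order 2.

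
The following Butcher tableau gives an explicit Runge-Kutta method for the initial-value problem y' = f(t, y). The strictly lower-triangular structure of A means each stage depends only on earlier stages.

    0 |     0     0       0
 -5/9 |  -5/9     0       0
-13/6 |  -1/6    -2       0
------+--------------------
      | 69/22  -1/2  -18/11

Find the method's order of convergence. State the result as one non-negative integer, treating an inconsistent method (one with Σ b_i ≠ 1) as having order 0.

b = (69/22, -1/2, -18/11)
c = (0, -5/9, -13/6)
Ac = (0, 0, 10/9)
Σ b_i: 69/22·1 + (-1/2)·1 + (-18/11)·1 = 1 ✓
b·c: (-1/2)·(-5/9) + (-18/11)·(-13/6) = 757/198 ≠ 1/2 ⇒ order 1.

1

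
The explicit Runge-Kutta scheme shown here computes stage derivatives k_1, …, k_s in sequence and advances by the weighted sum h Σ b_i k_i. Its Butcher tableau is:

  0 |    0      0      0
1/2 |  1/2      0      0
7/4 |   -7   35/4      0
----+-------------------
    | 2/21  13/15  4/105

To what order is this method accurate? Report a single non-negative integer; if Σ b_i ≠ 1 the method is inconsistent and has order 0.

b = (2/21, 13/15, 4/105)
c = (0, 1/2, 7/4)
Ac = (0, 0, 35/8)
Σ b_i: 2/21·1 + 13/15·1 + 4/105·1 = 1 ✓
b·c: 13/15·1/2 + 4/105·7/4 = 1/2 ✓
b·c²: 13/15·1/4 + 4/105·49/16 = 1/3 ✓
b·Ac: 4/105·35/8 = 1/6 ✓; 3 stages ⇒ order 3.

3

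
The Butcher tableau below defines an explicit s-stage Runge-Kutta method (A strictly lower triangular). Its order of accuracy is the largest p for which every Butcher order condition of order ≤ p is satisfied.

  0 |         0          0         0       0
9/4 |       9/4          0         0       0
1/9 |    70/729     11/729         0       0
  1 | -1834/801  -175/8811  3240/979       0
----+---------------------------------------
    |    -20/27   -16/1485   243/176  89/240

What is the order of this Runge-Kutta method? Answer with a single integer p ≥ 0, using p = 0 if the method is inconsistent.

4

b = (-20/27, -16/1485, 243/176, 89/240)
c = (0, 9/4, 1/9, 1)
Ac = (0, 0, 11/324, 115/356)
Σ b_i: (-20/27)·1 + (-16/1485)·1 + 243/176·1 + 89/240·1 = 1 ✓
b·c: (-16/1485)·9/4 + 243/176·1/9 + 89/240·1 = 1/2 ✓
b·c²: (-16/1485)·81/16 + 243/176·1/81 + 89/240·1 = 1/3 ✓
b·Ac: 243/176·11/324 + 89/240·115/356 = 1/6 ✓
b·c³: (-16/1485)·729/64 + 243/176·1/729 + 89/240·1 = 1/4 ✓
b·(c∘Ac): 243/176·11/2916 + 89/240·115/356 = 1/8 ✓
b·Ac²: 243/176·11/144 + 89/240·(-85/1424) = 1/12 ✓
b·A²c: 89/240·10/89 = 1/24 ✓; 4 stages ⇒ order 4.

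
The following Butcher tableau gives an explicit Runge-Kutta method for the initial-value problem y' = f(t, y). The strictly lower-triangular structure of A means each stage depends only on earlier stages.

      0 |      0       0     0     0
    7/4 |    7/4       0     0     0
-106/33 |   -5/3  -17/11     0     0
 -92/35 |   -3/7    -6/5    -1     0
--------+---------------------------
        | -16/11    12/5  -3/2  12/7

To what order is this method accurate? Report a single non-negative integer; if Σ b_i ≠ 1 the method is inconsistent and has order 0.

b = (-16/11, 12/5, -3/2, 12/7)
c = (0, 7/4, -106/33, -92/35)
Ac = (0, 0, -119/44, 367/330)
Σ b_i: (-16/11)·1 + 12/5·1 + (-3/2)·1 + 12/7·1 = 893/770 ≠ 1 ⇒ order 0.

0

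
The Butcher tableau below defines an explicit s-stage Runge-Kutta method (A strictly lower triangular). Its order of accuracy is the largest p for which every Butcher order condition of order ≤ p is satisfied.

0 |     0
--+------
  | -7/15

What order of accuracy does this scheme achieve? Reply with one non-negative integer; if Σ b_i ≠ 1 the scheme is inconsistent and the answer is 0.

b = (-7/15)
c = (0)
Σ b_i: (-7/15)·1 = -7/15 ≠ 1 ⇒ order 0.

0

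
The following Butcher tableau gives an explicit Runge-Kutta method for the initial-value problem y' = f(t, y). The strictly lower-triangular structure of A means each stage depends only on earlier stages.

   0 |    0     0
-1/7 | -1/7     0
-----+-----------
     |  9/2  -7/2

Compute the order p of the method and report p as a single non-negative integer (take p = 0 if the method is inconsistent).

b = (9/2, -7/2)
c = (0, -1/7)
Σ b_i: 9/2·1 + (-7/2)·1 = 1 ✓
b·c: (-7/2)·(-1/7) = 1/2 ✓; 2 stages ⇒ order 2.

2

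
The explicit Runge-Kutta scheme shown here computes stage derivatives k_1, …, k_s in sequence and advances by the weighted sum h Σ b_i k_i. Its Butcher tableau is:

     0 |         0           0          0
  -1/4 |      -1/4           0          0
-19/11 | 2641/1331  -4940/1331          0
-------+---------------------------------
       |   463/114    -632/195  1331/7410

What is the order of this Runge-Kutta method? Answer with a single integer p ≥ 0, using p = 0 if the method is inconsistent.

b = (463/114, -632/195, 1331/7410)
c = (0, -1/4, -19/11)
Ac = (0, 0, 1235/1331)
Σ b_i: 463/114·1 + (-632/195)·1 + 1331/7410·1 = 1 ✓
b·c: (-632/195)·(-1/4) + 1331/7410·(-19/11) = 1/2 ✓
b·c²: (-632/195)·1/16 + 1331/7410·361/121 = 1/3 ✓
b·Ac: 1331/7410·1235/1331 = 1/6 ✓; 3 stages ⇒ order 3.

3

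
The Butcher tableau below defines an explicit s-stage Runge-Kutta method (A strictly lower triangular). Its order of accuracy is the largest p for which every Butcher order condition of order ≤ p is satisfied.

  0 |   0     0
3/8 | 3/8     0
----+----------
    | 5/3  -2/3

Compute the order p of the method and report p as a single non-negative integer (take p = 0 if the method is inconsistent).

1

b = (5/3, -2/3)
c = (0, 3/8)
Σ b_i: 5/3·1 + (-2/3)·1 = 1 ✓
b·c: (-2/3)·3/8 = -1/4 ≠ 1/2 ⇒ order 1.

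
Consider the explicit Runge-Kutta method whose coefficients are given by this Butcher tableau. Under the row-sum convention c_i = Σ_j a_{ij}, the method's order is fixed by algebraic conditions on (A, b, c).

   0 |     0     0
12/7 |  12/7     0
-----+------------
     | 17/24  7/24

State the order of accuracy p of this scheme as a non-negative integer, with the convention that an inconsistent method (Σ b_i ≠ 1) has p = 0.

b = (17/24, 7/24)
c = (0, 12/7)
Σ b_i: 17/24·1 + 7/24·1 = 1 ✓
b·c: 7/24·12/7 = 1/2 ✓; 2 stages ⇒ order 2.

2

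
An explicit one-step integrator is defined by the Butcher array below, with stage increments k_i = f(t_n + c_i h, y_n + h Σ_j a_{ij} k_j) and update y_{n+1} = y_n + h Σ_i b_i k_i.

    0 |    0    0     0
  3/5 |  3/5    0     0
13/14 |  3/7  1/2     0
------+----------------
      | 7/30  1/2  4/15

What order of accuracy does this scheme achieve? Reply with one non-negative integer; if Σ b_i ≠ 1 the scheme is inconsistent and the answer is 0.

b = (7/30, 1/2, 4/15)
c = (0, 3/5, 13/14)
Ac = (0, 0, 3/10)
Σ b_i: 7/30·1 + 1/2·1 + 4/15·1 = 1 ✓
b·c: 1/2·3/5 + 4/15·13/14 = 23/42 ≠ 1/2 ⇒ order 1.

1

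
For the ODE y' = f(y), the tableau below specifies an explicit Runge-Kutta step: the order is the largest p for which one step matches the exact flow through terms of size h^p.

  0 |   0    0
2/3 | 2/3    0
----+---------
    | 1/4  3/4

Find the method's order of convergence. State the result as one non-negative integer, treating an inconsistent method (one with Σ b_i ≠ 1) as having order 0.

2

b = (1/4, 3/4)
c = (0, 2/3)
Σ b_i: 1/4·1 + 3/4·1 = 1 ✓
b·c: 3/4·2/3 = 1/2 ✓; 2 stages ⇒ order 2.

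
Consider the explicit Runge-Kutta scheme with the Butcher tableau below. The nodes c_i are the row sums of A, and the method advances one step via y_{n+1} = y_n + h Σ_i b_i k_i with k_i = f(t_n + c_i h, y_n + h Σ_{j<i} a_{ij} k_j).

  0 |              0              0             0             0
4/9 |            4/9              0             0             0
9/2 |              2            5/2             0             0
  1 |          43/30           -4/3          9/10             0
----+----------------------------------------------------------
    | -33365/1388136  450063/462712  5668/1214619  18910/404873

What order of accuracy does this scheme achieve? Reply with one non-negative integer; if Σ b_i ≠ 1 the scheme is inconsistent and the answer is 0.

b = (-33365/1388136, 450063/462712, 5668/1214619, 18910/404873)
c = (0, 4/9, 9/2, 1)
Ac = (0, 0, 10/9, 1867/540)
Σ b_i: (-33365/1388136)·1 + 450063/462712·1 + 5668/1214619·1 + 18910/404873·1 = 1 ✓
b·c: 450063/462712·4/9 + 5668/1214619·9/2 + 18910/404873·1 = 1/2 ✓
b·c²: 450063/462712·16/81 + 5668/1214619·81/4 + 18910/404873·1 = 1/3 ✓
b·Ac: 5668/1214619·10/9 + 18910/404873·1867/540 = 1/6 ✓
b·c³: 450063/462712·64/729 + 5668/1214619·729/8 + 18910/404873·1 = 1740715/3123306 ≠ 1/4 ⇒ order 3.
b·(c∘Ac): 5668/1214619·5 + 18910/404873·1867/540 = 577231/3123306 ≠ 1/8
b·Ac²: 5668/1214619·40/81 + 18910/404873·174587/9720 = 36783433/43726284 ≠ 1/12
b·A²c: 18910/404873·1 = 18910/404873 ≠ 1/24

3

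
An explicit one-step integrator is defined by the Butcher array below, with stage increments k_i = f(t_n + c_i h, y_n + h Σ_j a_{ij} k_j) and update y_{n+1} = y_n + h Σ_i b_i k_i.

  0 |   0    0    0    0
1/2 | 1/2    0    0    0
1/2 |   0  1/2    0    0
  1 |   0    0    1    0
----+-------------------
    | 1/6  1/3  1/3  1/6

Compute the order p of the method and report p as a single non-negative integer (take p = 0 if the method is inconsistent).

b = (1/6, 1/3, 1/3, 1/6)
c = (0, 1/2, 1/2, 1)
Ac = (0, 0, 1/4, 1/2)
Σ b_i: 1/6·1 + 1/3·1 + 1/3·1 + 1/6·1 = 1 ✓
b·c: 1/3·1/2 + 1/3·1/2 + 1/6·1 = 1/2 ✓
b·c²: 1/3·1/4 + 1/3·1/4 + 1/6·1 = 1/3 ✓
b·Ac: 1/3·1/4 + 1/6·1/2 = 1/6 ✓
b·c³: 1/3·1/8 + 1/3·1/8 + 1/6·1 = 1/4 ✓
b·(c∘Ac): 1/3·1/8 + 1/6·1/2 = 1/8 ✓
b·Ac²: 1/3·1/8 + 1/6·1/4 = 1/12 ✓
b·A²c: 1/6·1/4 = 1/24 ✓; 4 stages ⇒ order 4.

4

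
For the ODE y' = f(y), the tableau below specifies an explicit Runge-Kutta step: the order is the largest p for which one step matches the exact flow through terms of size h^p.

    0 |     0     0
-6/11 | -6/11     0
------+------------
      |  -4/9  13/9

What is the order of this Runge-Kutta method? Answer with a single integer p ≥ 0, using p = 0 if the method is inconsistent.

1

b = (-4/9, 13/9)
c = (0, -6/11)
Σ b_i: (-4/9)·1 + 13/9·1 = 1 ✓
b·c: 13/9·(-6/11) = -26/33 ≠ 1/2 ⇒ order 1.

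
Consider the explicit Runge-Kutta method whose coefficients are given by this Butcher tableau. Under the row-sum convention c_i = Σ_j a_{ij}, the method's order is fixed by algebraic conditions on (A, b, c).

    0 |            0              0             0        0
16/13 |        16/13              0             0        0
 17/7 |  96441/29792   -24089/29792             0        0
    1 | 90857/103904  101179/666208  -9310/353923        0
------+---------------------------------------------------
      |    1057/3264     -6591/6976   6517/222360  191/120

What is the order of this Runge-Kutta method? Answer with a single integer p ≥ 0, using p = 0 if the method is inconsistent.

4

b = (1057/3264, -6591/6976, 6517/222360, 191/120)
c = (0, 16/13, 17/7, 1)
Ac = (0, 0, -1853/1862, 47/382)
Σ b_i: 1057/3264·1 + (-6591/6976)·1 + 6517/222360·1 + 191/120·1 = 1 ✓
b·c: (-6591/6976)·16/13 + 6517/222360·17/7 + 191/120·1 = 1/2 ✓
b·c²: (-6591/6976)·256/169 + 6517/222360·289/49 + 191/120·1 = 1/3 ✓
b·Ac: 6517/222360·(-1853/1862) + 191/120·47/382 = 1/6 ✓
b·c³: (-6591/6976)·4096/2197 + 6517/222360·4913/343 + 191/120·1 = 1/4 ✓
b·(c∘Ac): 6517/222360·(-31501/13034) + 191/120·47/382 = 1/8 ✓
b·Ac²: 6517/222360·(-14824/12103) + 191/120·186/2483 = 1/12 ✓
b·A²c: 191/120·5/191 = 1/24 ✓; 4 stages ⇒ order 4.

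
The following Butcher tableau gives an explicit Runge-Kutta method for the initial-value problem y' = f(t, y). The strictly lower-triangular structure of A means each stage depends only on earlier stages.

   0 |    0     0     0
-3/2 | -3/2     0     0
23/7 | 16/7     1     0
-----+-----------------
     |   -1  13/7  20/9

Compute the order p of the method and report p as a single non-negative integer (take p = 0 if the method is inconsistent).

0

b = (-1, 13/7, 20/9)
c = (0, -3/2, 23/7)
Ac = (0, 0, -3/2)
Σ b_i: (-1)·1 + 13/7·1 + 20/9·1 = 194/63 ≠ 1 ⇒ order 0.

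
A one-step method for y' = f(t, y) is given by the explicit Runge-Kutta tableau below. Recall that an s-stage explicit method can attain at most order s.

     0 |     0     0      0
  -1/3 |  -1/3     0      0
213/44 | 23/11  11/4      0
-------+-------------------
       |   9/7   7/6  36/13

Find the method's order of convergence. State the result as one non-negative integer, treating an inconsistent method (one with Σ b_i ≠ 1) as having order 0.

b = (9/7, 7/6, 36/13)
c = (0, -1/3, 213/44)
Ac = (0, 0, -11/12)
Σ b_i: 9/7·1 + 7/6·1 + 36/13·1 = 2851/546 ≠ 1 ⇒ order 0.

0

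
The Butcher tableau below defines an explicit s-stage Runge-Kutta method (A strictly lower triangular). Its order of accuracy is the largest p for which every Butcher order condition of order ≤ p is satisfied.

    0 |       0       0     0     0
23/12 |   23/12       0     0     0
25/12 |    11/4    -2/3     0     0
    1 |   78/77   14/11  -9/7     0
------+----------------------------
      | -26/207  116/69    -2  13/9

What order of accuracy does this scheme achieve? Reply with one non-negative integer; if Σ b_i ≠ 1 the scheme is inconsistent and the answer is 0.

2

b = (-26/207, 116/69, -2, 13/9)
c = (0, 23/12, 25/12, 1)
Ac = (0, 0, -23/18, -221/924)
Σ b_i: (-26/207)·1 + 116/69·1 + (-2)·1 + 13/9·1 = 1 ✓
b·c: 116/69·23/12 + (-2)·25/12 + 13/9·1 = 1/2 ✓
b·c²: 116/69·529/144 + (-2)·625/144 + 13/9·1 = -229/216 ≠ 1/3 ⇒ order 2.
b·Ac: (-2)·(-23/18) + 13/9·(-221/924) = 18379/8316 ≠ 1/6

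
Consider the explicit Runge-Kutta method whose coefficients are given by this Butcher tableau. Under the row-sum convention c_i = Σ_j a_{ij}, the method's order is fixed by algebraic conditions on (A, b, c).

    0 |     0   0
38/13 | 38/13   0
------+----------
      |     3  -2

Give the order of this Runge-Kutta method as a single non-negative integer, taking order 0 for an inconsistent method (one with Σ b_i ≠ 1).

b = (3, -2)
c = (0, 38/13)
Σ b_i: 3·1 + (-2)·1 = 1 ✓
b·c: (-2)·38/13 = -76/13 ≠ 1/2 ⇒ order 1.

1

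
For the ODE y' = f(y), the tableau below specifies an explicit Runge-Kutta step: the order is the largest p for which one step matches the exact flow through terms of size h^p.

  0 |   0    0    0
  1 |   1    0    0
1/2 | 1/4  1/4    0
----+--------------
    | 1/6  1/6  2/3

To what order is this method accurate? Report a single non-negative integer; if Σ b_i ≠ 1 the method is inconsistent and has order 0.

3

b = (1/6, 1/6, 2/3)
c = (0, 1, 1/2)
Ac = (0, 0, 1/4)
Σ b_i: 1/6·1 + 1/6·1 + 2/3·1 = 1 ✓
b·c: 1/6·1 + 2/3·1/2 = 1/2 ✓
b·c²: 1/6·1 + 2/3·1/4 = 1/3 ✓
b·Ac: 2/3·1/4 = 1/6 ✓; 3 stages ⇒ order 3.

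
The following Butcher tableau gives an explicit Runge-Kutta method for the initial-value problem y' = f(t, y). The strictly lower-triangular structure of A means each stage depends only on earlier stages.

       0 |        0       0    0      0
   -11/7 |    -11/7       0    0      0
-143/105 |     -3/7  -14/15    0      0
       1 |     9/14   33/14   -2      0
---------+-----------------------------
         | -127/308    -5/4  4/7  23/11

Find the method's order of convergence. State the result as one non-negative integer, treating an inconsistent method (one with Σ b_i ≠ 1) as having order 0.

b = (-127/308, -5/4, 4/7, 23/11)
c = (0, -11/7, -143/105, 1)
Ac = (0, 0, 22/15, -1441/1470)
Σ b_i: (-127/308)·1 + (-5/4)·1 + 4/7·1 + 23/11·1 = 1 ✓
b·c: (-5/4)·(-11/7) + 4/7·(-143/105) + 23/11·1 = 105977/32340 ≠ 1/2 ⇒ order 1.

1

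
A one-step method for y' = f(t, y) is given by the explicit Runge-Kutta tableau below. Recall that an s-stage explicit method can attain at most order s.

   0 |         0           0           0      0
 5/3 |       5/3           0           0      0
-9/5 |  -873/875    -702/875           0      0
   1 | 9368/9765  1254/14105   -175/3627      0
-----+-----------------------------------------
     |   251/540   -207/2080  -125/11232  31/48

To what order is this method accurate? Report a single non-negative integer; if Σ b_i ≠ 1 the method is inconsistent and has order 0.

b = (251/540, -207/2080, -125/11232, 31/48)
c = (0, 5/3, -9/5, 1)
Ac = (0, 0, -234/175, 51/217)
Σ b_i: 251/540·1 + (-207/2080)·1 + (-125/11232)·1 + 31/48·1 = 1 ✓
b·c: (-207/2080)·5/3 + (-125/11232)·(-9/5) + 31/48·1 = 1/2 ✓
b·c²: (-207/2080)·25/9 + (-125/11232)·81/25 + 31/48·1 = 1/3 ✓
b·Ac: (-125/11232)·(-234/175) + 31/48·51/217 = 1/6 ✓
b·c³: (-207/2080)·125/27 + (-125/11232)·(-729/125) + 31/48·1 = 1/4 ✓
b·(c∘Ac): (-125/11232)·2106/875 + 31/48·51/217 = 1/8 ✓
b·Ac²: (-125/11232)·(-78/35) + 31/48·59/651 = 1/12 ✓
b·A²c: 31/48·2/31 = 1/24 ✓; 4 stages ⇒ order 4.

4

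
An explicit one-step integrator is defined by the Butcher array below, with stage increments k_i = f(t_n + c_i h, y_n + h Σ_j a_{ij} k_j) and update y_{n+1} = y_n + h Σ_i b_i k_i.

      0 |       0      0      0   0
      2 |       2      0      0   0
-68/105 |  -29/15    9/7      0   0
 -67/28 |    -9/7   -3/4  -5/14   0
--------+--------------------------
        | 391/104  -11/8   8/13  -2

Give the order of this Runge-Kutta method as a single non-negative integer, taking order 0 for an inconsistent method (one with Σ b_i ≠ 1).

b = (391/104, -11/8, 8/13, -2)
c = (0, 2, -68/105, -67/28)
Ac = (0, 0, 18/7, -373/294)
Σ b_i: 391/104·1 + (-11/8)·1 + 8/13·1 + (-2)·1 = 1 ✓
b·c: (-11/8)·2 + 8/13·(-68/105) + (-2)·(-67/28) = 1277/780 ≠ 1/2 ⇒ order 1.

1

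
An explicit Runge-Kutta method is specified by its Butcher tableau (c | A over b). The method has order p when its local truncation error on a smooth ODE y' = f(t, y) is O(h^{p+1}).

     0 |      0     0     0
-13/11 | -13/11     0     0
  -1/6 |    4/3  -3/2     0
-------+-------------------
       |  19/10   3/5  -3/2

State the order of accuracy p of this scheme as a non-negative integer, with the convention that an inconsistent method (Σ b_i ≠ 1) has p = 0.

1

b = (19/10, 3/5, -3/2)
c = (0, -13/11, -1/6)
Ac = (0, 0, 39/22)
Σ b_i: 19/10·1 + 3/5·1 + (-3/2)·1 = 1 ✓
b·c: 3/5·(-13/11) + (-3/2)·(-1/6) = -101/220 ≠ 1/2 ⇒ order 1.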